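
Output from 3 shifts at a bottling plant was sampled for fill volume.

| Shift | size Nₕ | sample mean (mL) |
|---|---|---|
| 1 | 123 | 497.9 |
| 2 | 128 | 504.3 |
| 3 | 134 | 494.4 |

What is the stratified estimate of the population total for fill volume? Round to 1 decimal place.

192041.7

1: 123·497.9 = 61241.7
2: 128·504.3 = 64550.4
3: 134·494.4 = 66249.6
τ̂ = Σ Nₕx̄ₕ = 192041.7.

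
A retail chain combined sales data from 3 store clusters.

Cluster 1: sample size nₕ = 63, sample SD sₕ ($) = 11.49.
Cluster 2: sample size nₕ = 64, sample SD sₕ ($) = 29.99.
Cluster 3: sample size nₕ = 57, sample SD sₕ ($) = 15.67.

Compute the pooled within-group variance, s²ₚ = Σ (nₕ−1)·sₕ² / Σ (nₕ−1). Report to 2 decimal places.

434.24

1: (63−1)·11.49² = 62·132.0201 = 8185.2462
2: (64−1)·29.99² = 63·899.4001 = 56662.2063
3: (57−1)·15.67² = 56·245.5489 = 13750.7384
Numerator = 78598.1909; denominator = Σ(nₕ−1) = 181.
s²ₚ = 78598.1909/181 = 434.2441... → 434.24.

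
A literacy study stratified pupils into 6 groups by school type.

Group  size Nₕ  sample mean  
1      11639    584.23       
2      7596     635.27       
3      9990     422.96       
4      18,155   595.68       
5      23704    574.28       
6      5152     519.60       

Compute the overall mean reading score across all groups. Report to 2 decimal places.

563.45

N = 76236; weights Wₕ = Nₕ/N = (0.1527, 0.0996, 0.1310, 0.2381, 0.3109, 0.0676).
x̄_st = Σ Wₕ·x̄ₕ = 0.1527·584.23 + 0.0996·635.27 + 0.1310·422.96 + 0.2381·595.68 + 0.3109·574.28 + 0.0676·519.60 ≈ 563.4479...
→ 563.45.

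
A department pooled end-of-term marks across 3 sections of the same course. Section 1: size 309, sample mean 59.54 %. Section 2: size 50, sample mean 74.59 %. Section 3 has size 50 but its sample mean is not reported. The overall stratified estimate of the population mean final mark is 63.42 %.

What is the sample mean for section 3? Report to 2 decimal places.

76.23

N = 309 + 50 + 50 = 409.
Overall total = μ·N = 63.42·409 = 25938.78.
Subtract the known strata: 309·59.54 + 50·74.59 = 22127.36.
Remaining total for section 3: 25938.78 − 22127.36 = 3811.42.
Divide by its size: 3811.42 / 50 = 76.2284 → 76.23.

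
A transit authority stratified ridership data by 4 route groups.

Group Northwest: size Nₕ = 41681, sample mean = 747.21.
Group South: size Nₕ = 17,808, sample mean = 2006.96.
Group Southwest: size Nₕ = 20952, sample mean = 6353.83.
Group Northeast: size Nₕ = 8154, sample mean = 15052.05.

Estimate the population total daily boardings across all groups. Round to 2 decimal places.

Estimate total by summing Nₕ·x̄ₕ over strata.
41681·747.21 + 17808·2006.96 + 20952·6353.83 + 8154·15052.05 = 31144460.01 + 35739943.68 + 133125446.16 + 122734415.7 = 322744265.55.

322744265.55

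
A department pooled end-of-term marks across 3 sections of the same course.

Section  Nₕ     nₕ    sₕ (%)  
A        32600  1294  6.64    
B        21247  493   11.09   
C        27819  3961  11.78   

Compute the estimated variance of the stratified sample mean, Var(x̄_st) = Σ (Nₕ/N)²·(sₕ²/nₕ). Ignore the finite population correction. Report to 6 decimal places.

0.026381

N = 81666; Wₕ = Nₕ/N.
section A: (32600/81666)²·6.64²/1294 = 0.005429433
section B: (21247/81666)²·11.09²/493 = 0.016886080
section C: (27819/81666)²·11.78²/3961 = 0.004065240
Sum = 0.026380753 → 0.026381.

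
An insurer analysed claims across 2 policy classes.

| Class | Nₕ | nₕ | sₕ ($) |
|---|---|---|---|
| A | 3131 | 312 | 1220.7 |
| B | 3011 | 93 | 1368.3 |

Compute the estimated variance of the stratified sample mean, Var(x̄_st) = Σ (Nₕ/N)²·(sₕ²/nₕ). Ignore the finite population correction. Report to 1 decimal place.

N = 6142; Wₕ = Nₕ/N.
class A: (3131/6142)²·1220.7²/312 = 1241.1087
class B: (3011/6142)²·1368.3²/93 = 4838.1752
Sum = 6079.2839 → 6079.3.

6079.3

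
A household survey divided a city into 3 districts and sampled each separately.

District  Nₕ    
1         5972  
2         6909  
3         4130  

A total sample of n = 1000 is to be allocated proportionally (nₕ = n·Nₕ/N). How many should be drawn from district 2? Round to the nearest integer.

406

N = 5972 + 6909 + 4130 = 17011.
n_2 = 1000·6909/17011 = 406.149... → 406.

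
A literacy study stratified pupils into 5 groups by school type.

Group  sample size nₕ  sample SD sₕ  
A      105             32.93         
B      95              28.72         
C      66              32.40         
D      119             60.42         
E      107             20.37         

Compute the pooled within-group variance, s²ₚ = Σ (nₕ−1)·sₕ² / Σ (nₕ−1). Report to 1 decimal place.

1505.7

Degrees of freedom: 104 + 94 + 65 + 118 + 106 = 487.
Σ(nₕ−1)sₕ² = 104·1084.3849 + 94·824.8384 + 65·1049.76 + 118·3650.5764 + 106·414.9369 = 733296.5658.
s²ₚ = 733296.5658 / 487 = 1505.742... → 1505.7.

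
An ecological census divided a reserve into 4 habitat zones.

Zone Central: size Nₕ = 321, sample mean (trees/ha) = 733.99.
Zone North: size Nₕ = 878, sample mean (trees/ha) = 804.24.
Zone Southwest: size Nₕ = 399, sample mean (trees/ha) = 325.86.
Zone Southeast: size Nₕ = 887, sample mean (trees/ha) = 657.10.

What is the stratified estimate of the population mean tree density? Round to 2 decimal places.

N = 2485; weights Wₕ = Nₕ/N = (0.1292, 0.3533, 0.1606, 0.3569).
x̄_st = Σ Wₕ·x̄ₕ = 0.1292·733.99 + 0.3533·804.24 + 0.1606·325.86 + 0.3569·657.10 ≈ 665.8347...
→ 665.83.

665.83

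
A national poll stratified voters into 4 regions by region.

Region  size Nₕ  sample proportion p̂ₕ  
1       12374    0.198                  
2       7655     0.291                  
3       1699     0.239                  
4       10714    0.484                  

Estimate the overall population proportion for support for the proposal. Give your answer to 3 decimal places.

Wₕ = Nₕ/N with N = 32442: 0.3814, 0.2360, 0.0524, 0.3303.
p̂_st = 0.3814·0.198 + 0.2360·0.291 + 0.0524·0.239 + 0.3303·0.484 ≈ 0.31654... → 0.317.

0.317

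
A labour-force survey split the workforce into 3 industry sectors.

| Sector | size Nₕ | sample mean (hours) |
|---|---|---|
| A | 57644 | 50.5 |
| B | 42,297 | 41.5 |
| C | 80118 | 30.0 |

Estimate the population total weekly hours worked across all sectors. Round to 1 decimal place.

Population total = Σ Nₕ·x̄ₕ (each stratum's size times its mean).
57644·50.5 + 42297·41.5 + 80118·30.0 = 2911022 + 1755325.5 + 2403540 = 7069887.5.

7069887.5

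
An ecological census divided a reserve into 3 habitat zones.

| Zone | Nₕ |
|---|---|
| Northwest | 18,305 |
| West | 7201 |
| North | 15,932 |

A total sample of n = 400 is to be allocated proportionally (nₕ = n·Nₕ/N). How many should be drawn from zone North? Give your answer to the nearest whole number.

N = 18305 + 7201 + 15932 = 41438.
n_North = 400·15932/41438 = 153.791... → 154.

154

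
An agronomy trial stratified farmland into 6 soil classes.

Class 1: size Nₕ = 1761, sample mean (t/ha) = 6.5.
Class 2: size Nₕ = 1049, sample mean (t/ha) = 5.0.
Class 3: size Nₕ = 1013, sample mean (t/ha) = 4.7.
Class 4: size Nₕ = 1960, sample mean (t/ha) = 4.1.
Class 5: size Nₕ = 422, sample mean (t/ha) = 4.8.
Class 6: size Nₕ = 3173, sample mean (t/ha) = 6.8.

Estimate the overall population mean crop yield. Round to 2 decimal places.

N = 1761 + 1049 + 1013 + 1960 + 422 + 3173 = 9378.
The stratified mean weights each stratum mean by its population share Nₕ/N.
Σ Nₕx̄ₕ = 1761·6.5 + 1049·5.0 + 1013·4.7 + 1960·4.1 + 422·4.8 + 3173·6.8 = 11446.5 + 5245 + 4761.1 + 8036 + 2025.6 + 21576.4 = 53090.6.
Divide by N: 53090.6 / 9378 = 5.6612... → 5.66.

5.66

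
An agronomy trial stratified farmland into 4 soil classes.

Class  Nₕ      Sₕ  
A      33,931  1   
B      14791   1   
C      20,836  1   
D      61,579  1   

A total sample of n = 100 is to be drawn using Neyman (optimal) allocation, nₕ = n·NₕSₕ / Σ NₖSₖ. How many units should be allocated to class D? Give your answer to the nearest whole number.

A: NₕSₕ = 33931·1 = 33931
B: NₕSₕ = 14791·1 = 14791
C: NₕSₕ = 20836·1 = 20836
D: NₕSₕ = 61579·1 = 61579
Σ NₕSₕ = 131137.
n_D = 100·61579/131137 = 46.958... → 47.

47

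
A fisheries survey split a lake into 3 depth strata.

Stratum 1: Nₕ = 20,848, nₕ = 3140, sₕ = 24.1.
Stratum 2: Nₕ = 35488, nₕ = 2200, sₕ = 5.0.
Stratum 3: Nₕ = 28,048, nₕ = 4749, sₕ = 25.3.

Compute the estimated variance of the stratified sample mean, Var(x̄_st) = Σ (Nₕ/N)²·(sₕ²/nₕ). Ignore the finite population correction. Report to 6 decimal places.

0.028191

N = 84384; Wₕ = Nₕ/N.
stratum 1: (20848/84384)²·24.1²/3140 = 0.011290496
stratum 2: (35488/84384)²·5.0²/2200 = 0.002009834
stratum 3: (28048/84384)²·25.3²/4749 = 0.014890952
Sum = 0.028191281 → 0.028191.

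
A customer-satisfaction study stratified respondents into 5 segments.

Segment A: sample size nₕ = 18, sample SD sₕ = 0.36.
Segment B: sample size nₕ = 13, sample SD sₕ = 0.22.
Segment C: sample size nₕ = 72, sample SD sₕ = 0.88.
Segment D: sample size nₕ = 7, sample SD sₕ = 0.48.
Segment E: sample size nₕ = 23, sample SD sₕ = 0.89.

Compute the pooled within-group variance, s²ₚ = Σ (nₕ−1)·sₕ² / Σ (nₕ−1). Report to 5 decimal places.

Degrees of freedom: 17 + 12 + 71 + 6 + 22 = 128.
Σ(nₕ−1)sₕ² = 17·0.1296 + 12·0.0484 + 71·0.7744 + 6·0.2304 + 22·0.7921 = 76.575.
s²ₚ = 76.575 / 128 = 0.5982422... → 0.59824.

0.59824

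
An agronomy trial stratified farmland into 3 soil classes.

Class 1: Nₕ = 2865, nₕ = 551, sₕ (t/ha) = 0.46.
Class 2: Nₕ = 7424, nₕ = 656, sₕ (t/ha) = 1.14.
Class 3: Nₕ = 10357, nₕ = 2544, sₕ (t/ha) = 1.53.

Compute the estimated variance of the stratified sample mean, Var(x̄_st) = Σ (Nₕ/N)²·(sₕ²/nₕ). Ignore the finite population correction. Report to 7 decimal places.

N = 20646. Term for each stratum: Wₕ²sₕ²/nₕ.
Var(x̄_st) = 0.0000073951 + 0.0002561592 + 0.0002315591 = 0.0004951134 → 0.0004951.

0.0004951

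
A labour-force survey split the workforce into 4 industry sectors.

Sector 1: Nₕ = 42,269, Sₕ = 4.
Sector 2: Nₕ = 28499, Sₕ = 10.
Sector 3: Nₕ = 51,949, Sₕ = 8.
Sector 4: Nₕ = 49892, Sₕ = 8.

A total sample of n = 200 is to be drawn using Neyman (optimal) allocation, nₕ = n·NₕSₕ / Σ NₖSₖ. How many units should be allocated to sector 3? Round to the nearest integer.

1: NₕSₕ = 42269·4 = 169076
2: NₕSₕ = 28499·10 = 284990
3: NₕSₕ = 51949·8 = 415592
4: NₕSₕ = 49892·8 = 399136
Σ NₕSₕ = 1268794.
n_3 = 200·415592/1268794 = 65.510... → 66.

66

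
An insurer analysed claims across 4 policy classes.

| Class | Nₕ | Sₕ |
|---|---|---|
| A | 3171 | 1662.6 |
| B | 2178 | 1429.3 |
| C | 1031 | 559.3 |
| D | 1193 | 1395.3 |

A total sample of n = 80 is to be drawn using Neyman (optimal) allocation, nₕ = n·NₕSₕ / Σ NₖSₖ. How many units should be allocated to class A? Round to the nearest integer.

Σ NₕSₕ = 3171·1662.6 + 2178·1429.3 + 1031·559.3 + 1193·1395.3 = 10626351.2.
Share for A: 5272104.6/10626351.2 = 0.49613.
n_A = 80 × 0.49613 = 39.691... → 40.

40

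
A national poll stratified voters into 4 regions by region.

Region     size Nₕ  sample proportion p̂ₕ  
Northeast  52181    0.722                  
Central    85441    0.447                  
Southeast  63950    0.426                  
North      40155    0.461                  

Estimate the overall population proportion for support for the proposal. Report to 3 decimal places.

Wₕ = Nₕ/N with N = 241727: 0.2159, 0.3535, 0.2646, 0.1661.
p̂_st = 0.2159·0.722 + 0.3535·0.447 + 0.2646·0.426 + 0.1661·0.461 ≈ 0.50313... → 0.503.

0.503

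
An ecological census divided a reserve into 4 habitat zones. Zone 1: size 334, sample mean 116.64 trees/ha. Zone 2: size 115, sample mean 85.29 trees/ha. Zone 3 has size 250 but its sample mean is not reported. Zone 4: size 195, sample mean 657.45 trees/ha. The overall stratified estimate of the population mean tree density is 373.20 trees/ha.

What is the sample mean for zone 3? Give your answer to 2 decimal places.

626.69

N = 334 + 115 + 250 + 195 = 894.
Overall total = μ·N = 373.20·894 = 333640.8.
Subtract the known strata: 334·116.64 + 115·85.29 + 195·657.45 = 176968.86.
Remaining total for zone 3: 333640.8 − 176968.86 = 156671.94.
Divide by its size: 156671.94 / 250 = 626.6878... → 626.69.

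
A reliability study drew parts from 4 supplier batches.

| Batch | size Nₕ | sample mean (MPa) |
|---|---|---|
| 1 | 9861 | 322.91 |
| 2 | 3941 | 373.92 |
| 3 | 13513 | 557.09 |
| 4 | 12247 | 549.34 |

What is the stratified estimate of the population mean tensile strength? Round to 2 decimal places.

N = 9861 + 3941 + 13513 + 12247 = 39562.
Weight each subgroup mean by Nₕ/N and sum.
Σ Nₕx̄ₕ = 9861·322.91 + 3941·373.92 + 13513·557.09 + 12247·549.34 = 3184215.51 + 1473618.72 + 7527957.17 + 6727766.98 = 18913558.38.
Divide by N: 18913558.38 / 39562 = 478.0739... → 478.07.

478.07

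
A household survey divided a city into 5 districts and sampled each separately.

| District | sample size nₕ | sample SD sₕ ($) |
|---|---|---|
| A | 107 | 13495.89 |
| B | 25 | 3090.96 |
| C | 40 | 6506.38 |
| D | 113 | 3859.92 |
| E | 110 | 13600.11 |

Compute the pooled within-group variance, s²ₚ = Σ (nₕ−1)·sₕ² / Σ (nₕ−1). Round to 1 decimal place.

Degrees of freedom: 106 + 24 + 39 + 112 + 109 = 390.
Σ(nₕ−1)sₕ² = 106·182139046.8921 + 24·9554033.7216 + 39·42332980.7044 + 112·14898982.4064 + 109·184962992.0121 = 43016674186.1883.
s²ₚ = 43016674186.1883 / 390 = 110299164.580... → 110299164.6.

110299164.6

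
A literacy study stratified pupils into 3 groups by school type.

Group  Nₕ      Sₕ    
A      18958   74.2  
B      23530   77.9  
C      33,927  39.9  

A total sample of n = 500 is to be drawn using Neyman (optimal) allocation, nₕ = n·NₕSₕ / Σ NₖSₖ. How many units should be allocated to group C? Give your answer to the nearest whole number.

Σ NₕSₕ = 18958·74.2 + 23530·77.9 + 33927·39.9 = 4593357.9.
Share for C: 1353687.3/4593357.9 = 0.29471.
n_C = 500 × 0.29471 = 147.353... → 147.

147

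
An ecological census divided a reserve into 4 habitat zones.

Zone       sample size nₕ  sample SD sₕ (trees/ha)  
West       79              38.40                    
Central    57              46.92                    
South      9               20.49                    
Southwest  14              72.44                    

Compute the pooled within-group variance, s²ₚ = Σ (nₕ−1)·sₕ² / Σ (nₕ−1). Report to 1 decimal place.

1999.2

West: (79−1)·38.40² = 78·1474.56 = 115015.68
Central: (57−1)·46.92² = 56·2201.4864 = 123283.2384
South: (9−1)·20.49² = 8·419.8401 = 3358.7208
Southwest: (14−1)·72.44² = 13·5247.5536 = 68218.1968
Numerator = 309875.836; denominator = Σ(nₕ−1) = 155.
s²ₚ = 309875.836/155 = 1999.199... → 1999.2.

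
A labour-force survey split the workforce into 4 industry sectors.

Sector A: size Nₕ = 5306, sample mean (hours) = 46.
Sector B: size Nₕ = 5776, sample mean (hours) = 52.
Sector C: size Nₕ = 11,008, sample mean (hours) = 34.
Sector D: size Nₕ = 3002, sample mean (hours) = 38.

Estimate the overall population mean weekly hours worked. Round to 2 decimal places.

N = 5306 + 5776 + 11008 + 3002 = 25092.
The stratified mean weights each stratum mean by its population share Nₕ/N.
Σ Nₕx̄ₕ = 5306·46 + 5776·52 + 11008·34 + 3002·38 = 244076 + 300352 + 374272 + 114076 = 1032776.
Divide by N: 1032776 / 25092 = 41.1596... → 41.16.

41.16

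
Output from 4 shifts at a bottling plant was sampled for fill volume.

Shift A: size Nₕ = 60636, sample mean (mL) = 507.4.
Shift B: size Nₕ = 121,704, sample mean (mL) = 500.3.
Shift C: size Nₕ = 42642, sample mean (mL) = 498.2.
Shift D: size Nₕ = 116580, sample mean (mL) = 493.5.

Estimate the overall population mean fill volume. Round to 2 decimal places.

498.98

N = 60636 + 121704 + 42642 + 116580 = 341562.
Overall mean = Σ (Nₕ/N)·x̄ₕ — weight by population share, not a simple average.
Σ Nₕx̄ₕ = 60636·507.4 + 121704·500.3 + 42642·498.2 + 116580·493.5 = 30766706.4 + 60888511.2 + 21244244.4 + 57532230 = 170431692.
Divide by N: 170431692 / 341562 = 498.9773... → 498.98.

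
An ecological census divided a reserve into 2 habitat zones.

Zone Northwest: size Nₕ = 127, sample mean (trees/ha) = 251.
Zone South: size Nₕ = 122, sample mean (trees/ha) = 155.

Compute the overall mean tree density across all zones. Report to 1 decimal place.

204.0

N = 249; weights Wₕ = Nₕ/N = (0.5100, 0.4900).
x̄_st = Σ Wₕ·x̄ₕ = 0.5100·251 + 0.4900·155 ≈ 203.964...
→ 204.0.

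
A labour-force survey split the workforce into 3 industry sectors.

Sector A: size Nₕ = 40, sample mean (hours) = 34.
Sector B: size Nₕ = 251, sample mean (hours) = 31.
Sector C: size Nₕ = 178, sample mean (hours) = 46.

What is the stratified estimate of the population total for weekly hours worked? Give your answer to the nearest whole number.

Estimate total by summing Nₕ·x̄ₕ over strata.
40·34 + 251·31 + 178·46 = 1360 + 7781 + 8188 = 17329.

17329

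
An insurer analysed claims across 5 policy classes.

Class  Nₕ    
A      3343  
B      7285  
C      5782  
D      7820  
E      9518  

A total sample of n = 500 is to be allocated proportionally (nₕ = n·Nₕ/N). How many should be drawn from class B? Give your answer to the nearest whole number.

108

Share of class B = 7285/33748 = 0.21586.
Allocate 500 × 0.21586 = 107.932... → 108.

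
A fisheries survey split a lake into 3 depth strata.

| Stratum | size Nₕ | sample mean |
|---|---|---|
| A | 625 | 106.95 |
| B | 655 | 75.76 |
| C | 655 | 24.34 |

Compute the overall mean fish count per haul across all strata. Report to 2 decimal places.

68.43

x̄_st = (Σ Nₕx̄ₕ) / (Σ Nₕ) = (625·106.95 + 655·75.76 + 655·24.34) / 1935
= 132409.25 / 1935 = 68.4286... → 68.43.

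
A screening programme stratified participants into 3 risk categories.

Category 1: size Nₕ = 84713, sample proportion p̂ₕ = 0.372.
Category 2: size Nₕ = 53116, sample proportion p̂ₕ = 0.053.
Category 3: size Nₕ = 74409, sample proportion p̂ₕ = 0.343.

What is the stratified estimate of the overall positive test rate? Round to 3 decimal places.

0.282

Wₕ = Nₕ/N with N = 212238: 0.3991, 0.2503, 0.3506.
p̂_st = 0.3991·0.372 + 0.2503·0.053 + 0.3506·0.343 ≈ 0.28200... → 0.282.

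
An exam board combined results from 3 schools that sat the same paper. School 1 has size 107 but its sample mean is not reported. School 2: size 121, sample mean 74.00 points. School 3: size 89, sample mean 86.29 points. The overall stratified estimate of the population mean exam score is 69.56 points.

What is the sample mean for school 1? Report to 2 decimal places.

50.62

Σ Nₕx̄ₕ = N·μ, so 107·x̄_1 = 317·69.56 − (121·74.00 + 89·86.29).
= 22050.52 − 16633.81 = 5416.71.
x̄_1 = 5416.71 / 107 = 50.6235... → 50.62.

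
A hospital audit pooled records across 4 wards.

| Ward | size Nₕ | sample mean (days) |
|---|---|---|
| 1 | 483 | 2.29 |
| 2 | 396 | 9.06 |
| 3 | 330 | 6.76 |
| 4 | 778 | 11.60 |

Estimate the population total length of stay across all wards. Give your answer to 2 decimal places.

Population total = Σ Nₕ·x̄ₕ (each stratum's size times its mean).
483·2.29 + 396·9.06 + 330·6.76 + 778·11.60 = 1106.07 + 3587.76 + 2230.8 + 9024.8 = 15949.43.

15949.43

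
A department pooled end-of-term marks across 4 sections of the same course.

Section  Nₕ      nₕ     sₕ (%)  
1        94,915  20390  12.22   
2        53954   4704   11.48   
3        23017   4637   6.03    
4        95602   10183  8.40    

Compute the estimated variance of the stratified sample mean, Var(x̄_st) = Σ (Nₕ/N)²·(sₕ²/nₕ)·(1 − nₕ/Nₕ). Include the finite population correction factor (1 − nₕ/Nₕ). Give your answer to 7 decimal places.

0.0026017

N = 267488. Term for each stratum: Wₕ²sₕ²/nₕ·(1−nₕ/Nₕ).
Var(x̄_st) = 0.0007240248 + 0.0010404896 + 0.0000463642 + 0.0007908528 = 0.0026017314 → 0.0026017.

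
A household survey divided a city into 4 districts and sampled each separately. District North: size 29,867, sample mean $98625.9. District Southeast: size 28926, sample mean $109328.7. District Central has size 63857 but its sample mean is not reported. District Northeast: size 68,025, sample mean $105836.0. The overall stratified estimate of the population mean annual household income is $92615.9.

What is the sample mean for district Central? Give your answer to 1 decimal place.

68151.4

N = 29867 + 28926 + 63857 + 68025 = 190675.
Overall total = μ·N = 92615.9·190675 = 17659536732.5.
Subtract the known strata: 29867·98625.9 + 28926·109328.7 + 68025·105836.0 = 13307595631.5.
Remaining total for district Central: 17659536732.5 − 13307595631.5 = 4351941101.
Divide by its size: 4351941101 / 63857 = 68151.355... → 68151.4.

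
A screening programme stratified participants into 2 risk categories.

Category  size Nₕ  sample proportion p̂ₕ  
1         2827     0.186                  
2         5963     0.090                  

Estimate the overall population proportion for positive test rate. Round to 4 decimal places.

Wₕ = Nₕ/N with N = 8790: 0.3216, 0.6784.
p̂_st = 0.3216·0.186 + 0.6784·0.090 ≈ 0.120875... → 0.1209.

0.1209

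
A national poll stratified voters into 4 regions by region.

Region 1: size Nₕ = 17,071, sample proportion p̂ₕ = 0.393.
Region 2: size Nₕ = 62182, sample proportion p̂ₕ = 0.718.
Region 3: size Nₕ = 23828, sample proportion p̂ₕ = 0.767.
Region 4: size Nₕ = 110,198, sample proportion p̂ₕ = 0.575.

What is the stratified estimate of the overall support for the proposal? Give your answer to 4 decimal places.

0.6236

N = 17071 + 62182 + 23828 + 110198 = 213279.
Overall proportion = Σ (Nₕ/N)·p̂ₕ.
Σ Nₕp̂ₕ = 6708.903 + 44646.676 + 18276.076 + 63363.85 = 132995.505.
132995.505 / 213279 = 0.623575... → 0.6236.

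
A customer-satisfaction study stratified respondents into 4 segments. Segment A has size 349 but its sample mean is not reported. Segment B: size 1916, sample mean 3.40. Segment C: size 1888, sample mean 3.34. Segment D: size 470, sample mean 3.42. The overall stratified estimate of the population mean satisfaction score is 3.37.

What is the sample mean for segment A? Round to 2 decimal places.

Σ Nₕx̄ₕ = N·μ, so 349·x̄_A = 4623·3.37 − (1916·3.40 + 1888·3.34 + 470·3.42).
= 15579.51 − 14427.72 = 1151.79.
x̄_A = 1151.79 / 349 = 3.3003... → 3.30.

3.30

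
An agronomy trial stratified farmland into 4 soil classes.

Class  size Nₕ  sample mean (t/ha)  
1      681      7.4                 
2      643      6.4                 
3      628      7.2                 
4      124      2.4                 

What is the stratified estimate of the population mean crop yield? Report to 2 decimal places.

N = 681 + 643 + 628 + 124 = 2076.
Weight each subgroup mean by Nₕ/N and sum.
Σ Nₕx̄ₕ = 681·7.4 + 643·6.4 + 628·7.2 + 124·2.4 = 5039.4 + 4115.2 + 4521.6 + 297.6 = 13973.8.
Divide by N: 13973.8 / 2076 = 6.7311... → 6.73.

6.73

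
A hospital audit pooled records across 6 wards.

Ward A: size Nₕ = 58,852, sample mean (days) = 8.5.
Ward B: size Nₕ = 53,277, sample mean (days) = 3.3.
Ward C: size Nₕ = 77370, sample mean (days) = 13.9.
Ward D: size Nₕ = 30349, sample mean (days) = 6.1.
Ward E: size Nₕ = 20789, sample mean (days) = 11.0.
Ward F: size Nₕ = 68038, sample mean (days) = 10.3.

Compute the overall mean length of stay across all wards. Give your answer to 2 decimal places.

x̄_st = (Σ Nₕx̄ₕ) / (Σ Nₕ) = (58852·8.5 + 53277·3.3 + 77370·13.9 + 30349·6.1 + 20789·11.0 + 68038·10.3) / 308675
= 2866098.4 / 308675 = 9.2852... → 9.29.

9.29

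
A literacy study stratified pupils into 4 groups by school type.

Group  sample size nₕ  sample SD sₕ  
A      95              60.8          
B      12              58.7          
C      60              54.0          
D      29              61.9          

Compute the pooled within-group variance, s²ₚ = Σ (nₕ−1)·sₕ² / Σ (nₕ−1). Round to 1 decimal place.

A: (95−1)·60.8² = 94·3696.64 = 347484.16
B: (12−1)·58.7² = 11·3445.69 = 37902.59
C: (60−1)·54.0² = 59·2916 = 172044
D: (29−1)·61.9² = 28·3831.61 = 107285.08
Numerator = 664715.83; denominator = Σ(nₕ−1) = 192.
s²ₚ = 664715.83/192 = 3462.062... → 3462.1.

3462.1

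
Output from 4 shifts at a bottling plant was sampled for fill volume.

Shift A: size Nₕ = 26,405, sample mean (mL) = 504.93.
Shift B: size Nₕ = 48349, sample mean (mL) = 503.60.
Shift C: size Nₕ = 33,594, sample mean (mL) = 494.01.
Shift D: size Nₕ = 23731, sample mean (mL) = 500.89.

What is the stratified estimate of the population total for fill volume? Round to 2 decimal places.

A: 26405·504.93 = 13332676.65
B: 48349·503.60 = 24348556.4
C: 33594·494.01 = 16595771.94
D: 23731·500.89 = 11886620.59
τ̂ = Σ Nₕx̄ₕ = 66163625.58.

66163625.58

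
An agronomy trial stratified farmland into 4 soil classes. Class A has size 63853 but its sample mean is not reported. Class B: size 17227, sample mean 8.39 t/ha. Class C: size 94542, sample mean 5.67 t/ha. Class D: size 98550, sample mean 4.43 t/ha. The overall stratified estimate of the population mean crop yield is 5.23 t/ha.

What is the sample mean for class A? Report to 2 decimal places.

N = 63853 + 17227 + 94542 + 98550 = 274172.
Overall total = μ·N = 5.23·274172 = 1433919.56.
Subtract the known strata: 17227·8.39 + 94542·5.67 + 98550·4.43 = 1117164.17.
Remaining total for class A: 1433919.56 − 1117164.17 = 316755.39.
Divide by its size: 316755.39 / 63853 = 4.9607... → 4.96.

4.96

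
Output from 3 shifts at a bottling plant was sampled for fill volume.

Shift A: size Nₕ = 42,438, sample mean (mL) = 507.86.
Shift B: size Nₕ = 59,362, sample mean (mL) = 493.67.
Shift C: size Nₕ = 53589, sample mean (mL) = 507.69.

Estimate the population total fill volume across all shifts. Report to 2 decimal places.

Population total = Σ Nₕ·x̄ₕ (each stratum's size times its mean).
42438·507.86 + 59362·493.67 + 53589·507.69 = 21552562.68 + 29305238.54 + 27206599.41 = 78064400.63.

78064400.63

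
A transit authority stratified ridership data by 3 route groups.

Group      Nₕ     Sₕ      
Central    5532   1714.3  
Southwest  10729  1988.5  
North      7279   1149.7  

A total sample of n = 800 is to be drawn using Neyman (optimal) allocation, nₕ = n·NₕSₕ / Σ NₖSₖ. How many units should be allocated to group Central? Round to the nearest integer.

Central: NₕSₕ = 5532·1714.3 = 9483507.6
Southwest: NₕSₕ = 10729·1988.5 = 21334616.5
North: NₕSₕ = 7279·1149.7 = 8368666.3
Σ NₕSₕ = 39186790.4.
n_Central = 800·9483507.6/39186790.4 = 193.606... → 194.

194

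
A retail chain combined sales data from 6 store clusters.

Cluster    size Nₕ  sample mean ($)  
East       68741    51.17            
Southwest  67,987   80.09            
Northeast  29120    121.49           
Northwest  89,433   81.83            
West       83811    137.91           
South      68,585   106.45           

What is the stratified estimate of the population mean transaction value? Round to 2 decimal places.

94.87

N = 68741 + 67987 + 29120 + 89433 + 83811 + 68585 = 407677.
Overall mean = Σ (Nₕ/N)·x̄ₕ — weight by population share, not a simple average.
Σ Nₕx̄ₕ = 68741·51.17 + 67987·80.09 + 29120·121.49 + 89433·81.83 + 83811·137.91 + 68585·106.45 = 3517476.97 + 5445078.83 + 3537788.8 + 7318302.39 + 11558375.01 + 7300873.25 = 38677895.25.
Divide by N: 38677895.25 / 407677 = 94.8739... → 94.87.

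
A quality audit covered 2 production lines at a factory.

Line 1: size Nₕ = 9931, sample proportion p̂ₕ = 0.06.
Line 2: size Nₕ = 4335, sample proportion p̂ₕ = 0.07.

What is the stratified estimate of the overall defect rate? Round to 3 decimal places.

0.063

Wₕ = Nₕ/N with N = 14266: 0.6961, 0.3039.
p̂_st = 0.6961·0.06 + 0.3039·0.07 ≈ 0.06304... → 0.063.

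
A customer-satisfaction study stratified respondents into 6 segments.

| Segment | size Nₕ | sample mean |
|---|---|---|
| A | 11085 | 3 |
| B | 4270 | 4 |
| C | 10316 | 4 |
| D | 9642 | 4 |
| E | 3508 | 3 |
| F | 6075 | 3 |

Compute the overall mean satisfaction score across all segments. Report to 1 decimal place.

3.5

N = 44896; weights Wₕ = Nₕ/N = (0.2469, 0.0951, 0.2298, 0.2148, 0.0781, 0.1353).
x̄_st = Σ Wₕ·x̄ₕ = 0.2469·3 + 0.0951·4 + 0.2298·4 + 0.2148·4 + 0.0781·3 + 0.1353·3 ≈ 3.540...
→ 3.5.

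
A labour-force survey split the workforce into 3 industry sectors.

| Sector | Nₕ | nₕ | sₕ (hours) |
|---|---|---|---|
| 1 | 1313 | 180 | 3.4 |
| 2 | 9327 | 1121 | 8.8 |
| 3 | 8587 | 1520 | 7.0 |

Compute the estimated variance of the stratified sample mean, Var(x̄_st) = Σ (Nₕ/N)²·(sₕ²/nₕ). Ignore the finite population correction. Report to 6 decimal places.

N = 19227; Wₕ = Nₕ/N.
sector 1: (1313/19227)²·3.4²/180 = 0.000299496
sector 2: (9327/19227)²·8.8²/1121 = 0.016256260
sector 3: (8587/19227)²·7.0²/1520 = 0.006430021
Sum = 0.022985777 → 0.022986.

0.022986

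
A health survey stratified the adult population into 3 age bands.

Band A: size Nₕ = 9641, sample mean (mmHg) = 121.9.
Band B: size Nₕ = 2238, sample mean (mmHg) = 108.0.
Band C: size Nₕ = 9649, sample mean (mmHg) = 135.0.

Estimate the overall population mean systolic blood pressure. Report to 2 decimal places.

N = 21528; weights Wₕ = Nₕ/N = (0.4478, 0.1040, 0.4482).
x̄_st = Σ Wₕ·x̄ₕ = 0.4478·121.9 + 0.1040·108.0 + 0.4482·135.0 ≈ 126.3265...
→ 126.33.

126.33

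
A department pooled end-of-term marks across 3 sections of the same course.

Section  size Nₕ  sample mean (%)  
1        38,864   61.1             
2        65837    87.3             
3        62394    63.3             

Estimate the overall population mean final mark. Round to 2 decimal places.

72.24

x̄_st = (Σ Nₕx̄ₕ) / (Σ Nₕ) = (38864·61.1 + 65837·87.3 + 62394·63.3) / 167095
= 12071700.7 / 167095 = 72.2445... → 72.24.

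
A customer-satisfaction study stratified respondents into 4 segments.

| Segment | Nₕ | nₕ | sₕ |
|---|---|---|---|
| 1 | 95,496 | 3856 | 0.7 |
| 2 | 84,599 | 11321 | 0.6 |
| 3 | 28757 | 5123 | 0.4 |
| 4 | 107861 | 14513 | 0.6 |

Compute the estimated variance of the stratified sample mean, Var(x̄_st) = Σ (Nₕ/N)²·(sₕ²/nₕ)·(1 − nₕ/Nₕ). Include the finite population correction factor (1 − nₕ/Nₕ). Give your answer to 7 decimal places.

0.0000158

N = 316713; Wₕ = Nₕ/N.
segment 1: (95496/316713)²·0.7²/3856·(1 − 3856/95496) = 0.0000110866
segment 2: (84599/316713)²·0.6²/11321·(1 − 11321/84599) = 0.0000019653
segment 3: (28757/316713)²·0.4²/5123·(1 − 5123/28757) = 0.0000002116
segment 4: (107861/316713)²·0.6²/14513·(1 − 14513/107861) = 0.0000024899
Sum = 0.0000157534 → 0.0000158.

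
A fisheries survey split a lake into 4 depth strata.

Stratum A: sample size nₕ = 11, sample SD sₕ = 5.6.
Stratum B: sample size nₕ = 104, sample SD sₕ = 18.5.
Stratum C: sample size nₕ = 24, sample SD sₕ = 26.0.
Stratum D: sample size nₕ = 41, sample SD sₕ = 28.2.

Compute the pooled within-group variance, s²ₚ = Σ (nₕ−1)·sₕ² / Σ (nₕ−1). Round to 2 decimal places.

Degrees of freedom: 10 + 103 + 23 + 40 = 176.
Σ(nₕ−1)sₕ² = 10·31.36 + 103·342.25 + 23·676 + 40·795.24 = 82922.95.
s²ₚ = 82922.95 / 176 = 471.1531... → 471.15.

471.15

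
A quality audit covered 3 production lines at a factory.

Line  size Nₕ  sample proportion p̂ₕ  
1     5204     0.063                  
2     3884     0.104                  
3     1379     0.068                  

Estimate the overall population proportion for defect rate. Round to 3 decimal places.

0.079

N = 5204 + 3884 + 1379 = 10467.
Overall proportion = Σ (Nₕ/N)·p̂ₕ.
Σ Nₕp̂ₕ = 327.852 + 403.936 + 93.772 = 825.56.
825.56 / 10467 = 0.07887... → 0.079.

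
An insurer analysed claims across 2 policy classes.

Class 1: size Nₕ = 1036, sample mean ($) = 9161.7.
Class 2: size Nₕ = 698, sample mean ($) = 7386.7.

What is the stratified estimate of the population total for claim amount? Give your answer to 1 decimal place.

1: 1036·9161.7 = 9491521.2
2: 698·7386.7 = 5155916.6
τ̂ = Σ Nₕx̄ₕ = 14647437.8.

14647437.8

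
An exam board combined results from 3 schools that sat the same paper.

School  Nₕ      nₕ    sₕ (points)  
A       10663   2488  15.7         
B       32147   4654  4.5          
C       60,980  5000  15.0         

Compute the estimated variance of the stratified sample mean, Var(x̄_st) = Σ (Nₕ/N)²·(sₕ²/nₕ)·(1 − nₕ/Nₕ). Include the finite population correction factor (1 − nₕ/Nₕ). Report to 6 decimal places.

N = 103790. Term for each stratum: Wₕ²sₕ²/nₕ·(1−nₕ/Nₕ).
Var(x̄_st) = 0.000801687 + 0.000356985 + 0.014260075 = 0.015418747 → 0.015419.

0.015419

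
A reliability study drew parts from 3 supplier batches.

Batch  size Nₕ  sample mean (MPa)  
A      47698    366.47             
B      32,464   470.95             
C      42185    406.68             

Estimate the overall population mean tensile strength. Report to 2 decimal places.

408.06

N = 47698 + 32464 + 42185 = 122347.
Overall mean = Σ (Nₕ/N)·x̄ₕ — weight by population share, not a simple average.
Σ Nₕx̄ₕ = 47698·366.47 + 32464·470.95 + 42185·406.68 = 17479886.06 + 15288920.8 + 17155795.8 = 49924602.66.
Divide by N: 49924602.66 / 122347 = 408.0574... → 408.06.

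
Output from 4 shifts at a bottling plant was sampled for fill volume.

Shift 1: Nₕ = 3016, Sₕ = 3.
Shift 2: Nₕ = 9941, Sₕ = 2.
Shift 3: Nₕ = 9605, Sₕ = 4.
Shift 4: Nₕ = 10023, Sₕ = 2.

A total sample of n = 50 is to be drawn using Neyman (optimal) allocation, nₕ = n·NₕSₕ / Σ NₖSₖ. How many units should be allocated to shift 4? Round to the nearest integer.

1: NₕSₕ = 3016·3 = 9048
2: NₕSₕ = 9941·2 = 19882
3: NₕSₕ = 9605·4 = 38420
4: NₕSₕ = 10023·2 = 20046
Σ NₕSₕ = 87396.
n_4 = 50·20046/87396 = 11.468... → 11.

11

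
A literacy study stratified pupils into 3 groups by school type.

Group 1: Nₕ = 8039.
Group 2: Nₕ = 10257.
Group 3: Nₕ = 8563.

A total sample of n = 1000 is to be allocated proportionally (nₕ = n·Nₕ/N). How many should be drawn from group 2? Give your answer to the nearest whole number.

N = 8039 + 10257 + 8563 = 26859.
n_2 = 1000·10257/26859 = 381.883... → 382.

382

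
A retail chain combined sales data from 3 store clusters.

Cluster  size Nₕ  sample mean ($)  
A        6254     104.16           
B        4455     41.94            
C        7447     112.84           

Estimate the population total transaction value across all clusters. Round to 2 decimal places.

A: 6254·104.16 = 651416.64
B: 4455·41.94 = 186842.7
C: 7447·112.84 = 840319.48
τ̂ = Σ Nₕx̄ₕ = 1678578.82.

1678578.82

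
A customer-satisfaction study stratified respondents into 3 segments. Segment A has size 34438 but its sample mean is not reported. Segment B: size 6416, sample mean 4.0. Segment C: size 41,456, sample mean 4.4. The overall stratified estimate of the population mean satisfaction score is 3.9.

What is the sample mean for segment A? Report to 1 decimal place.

3.3

N = 34438 + 6416 + 41456 = 82310.
Overall total = μ·N = 3.9·82310 = 321009.
Subtract the known strata: 6416·4.0 + 41456·4.4 = 208070.4.
Remaining total for segment A: 321009 − 208070.4 = 112938.6.
Divide by its size: 112938.6 / 34438 = 3.279... → 3.3.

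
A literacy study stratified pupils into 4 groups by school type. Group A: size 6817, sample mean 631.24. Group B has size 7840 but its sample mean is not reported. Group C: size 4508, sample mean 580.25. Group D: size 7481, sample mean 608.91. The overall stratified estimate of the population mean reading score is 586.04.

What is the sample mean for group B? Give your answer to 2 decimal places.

528.24

N = 6817 + 7840 + 4508 + 7481 = 26646.
Overall total = μ·N = 586.04·26646 = 15615621.84.
Subtract the known strata: 6817·631.24 + 4508·580.25 + 7481·608.91 = 11474185.79.
Remaining total for group B: 15615621.84 − 11474185.79 = 4141436.05.
Divide by its size: 4141436.05 / 7840 = 528.2444... → 528.24.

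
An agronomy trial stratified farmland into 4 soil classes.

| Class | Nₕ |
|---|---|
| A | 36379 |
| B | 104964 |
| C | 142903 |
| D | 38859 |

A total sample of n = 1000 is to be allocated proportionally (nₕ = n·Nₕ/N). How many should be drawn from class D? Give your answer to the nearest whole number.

120

Share of class D = 38859/323105 = 0.12027.
Allocate 1000 × 0.12027 = 120.267... → 120.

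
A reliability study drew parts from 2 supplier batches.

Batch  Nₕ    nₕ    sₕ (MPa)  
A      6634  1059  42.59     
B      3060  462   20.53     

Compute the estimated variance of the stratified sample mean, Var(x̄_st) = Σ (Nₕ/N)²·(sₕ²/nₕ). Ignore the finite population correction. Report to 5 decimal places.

0.89307

N = 9694. Term for each stratum: Wₕ²sₕ²/nₕ.
Var(x̄_st) = 0.80216595 + 0.09090185 = 0.89306781 → 0.89307.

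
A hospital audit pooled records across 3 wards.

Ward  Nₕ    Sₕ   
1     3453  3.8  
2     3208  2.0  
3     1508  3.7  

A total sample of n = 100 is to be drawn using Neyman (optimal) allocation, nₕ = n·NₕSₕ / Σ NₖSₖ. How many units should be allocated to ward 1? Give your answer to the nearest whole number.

1: NₕSₕ = 3453·3.8 = 13121.4
2: NₕSₕ = 3208·2.0 = 6416
3: NₕSₕ = 1508·3.7 = 5579.6
Σ NₕSₕ = 25117.
n_1 = 100·13121.4/25117 = 52.241... → 52.

52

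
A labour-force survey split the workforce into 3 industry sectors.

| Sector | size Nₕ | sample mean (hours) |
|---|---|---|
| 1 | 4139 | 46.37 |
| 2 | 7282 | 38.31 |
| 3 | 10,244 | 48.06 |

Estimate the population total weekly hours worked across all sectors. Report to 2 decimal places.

1: 4139·46.37 = 191925.43
2: 7282·38.31 = 278973.42
3: 10244·48.06 = 492326.64
τ̂ = Σ Nₕx̄ₕ = 963225.49.

963225.49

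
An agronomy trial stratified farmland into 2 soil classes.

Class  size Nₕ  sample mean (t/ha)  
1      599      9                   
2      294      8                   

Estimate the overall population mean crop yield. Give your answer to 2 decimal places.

8.67

x̄_st = (Σ Nₕx̄ₕ) / (Σ Nₕ) = (599·9 + 294·8) / 893
= 7743 / 893 = 8.6708... → 8.67.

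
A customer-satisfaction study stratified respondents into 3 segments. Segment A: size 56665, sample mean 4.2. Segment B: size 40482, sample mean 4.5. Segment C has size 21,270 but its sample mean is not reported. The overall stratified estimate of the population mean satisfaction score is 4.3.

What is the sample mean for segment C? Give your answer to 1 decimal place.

4.2

N = 56665 + 40482 + 21270 = 118417.
Overall total = μ·N = 4.3·118417 = 509193.1.
Subtract the known strata: 56665·4.2 + 40482·4.5 = 420162.
Remaining total for segment C: 509193.1 − 420162 = 89031.1.
Divide by its size: 89031.1 / 21270 = 4.186... → 4.2.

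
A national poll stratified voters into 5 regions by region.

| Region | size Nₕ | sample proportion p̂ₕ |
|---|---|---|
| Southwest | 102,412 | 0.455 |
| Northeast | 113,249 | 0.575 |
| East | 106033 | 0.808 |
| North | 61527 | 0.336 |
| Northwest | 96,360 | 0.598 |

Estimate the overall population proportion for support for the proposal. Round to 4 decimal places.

0.5748

Wₕ = Nₕ/N with N = 479581: 0.2135, 0.2361, 0.2211, 0.1283, 0.2009.
p̂_st = 0.2135·0.455 + 0.2361·0.575 + 0.2211·0.808 + 0.1283·0.336 + 0.2009·0.598 ≈ 0.574849... → 0.5748.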